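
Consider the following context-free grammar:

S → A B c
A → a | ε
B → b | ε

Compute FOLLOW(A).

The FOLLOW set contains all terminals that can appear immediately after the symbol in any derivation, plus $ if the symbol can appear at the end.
A occurs in S → A B c followed by B c. Add FIRST(B) minus ε = {b}; B is nullable (B → ε), so what follows B can also follow A: the terminal c. FOLLOW(A) = {b, c}.

Final answer: {b, c}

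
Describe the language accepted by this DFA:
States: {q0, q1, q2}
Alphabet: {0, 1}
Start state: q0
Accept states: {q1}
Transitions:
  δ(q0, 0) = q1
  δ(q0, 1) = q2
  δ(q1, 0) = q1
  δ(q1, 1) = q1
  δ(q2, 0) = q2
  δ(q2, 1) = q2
Analyzing the DFA structure:
Start state: q0
Accept states: {q1}
Interpreting what each state remembers (checking against the transitions):
  q0: nothing has been read yet
  q1: the first symbol was 0
  q2: the first symbol was 1 (trap state)
  δ(q0, 0): in q0 (nothing has been read yet), after reading 0 we have: the first symbol was 0 → q1
  δ(q0, 1): in q0 (nothing has been read yet), after reading 1 we have: the first symbol was 1 (trap state) → q2
  δ(q1, 0): in q1 (the first symbol was 0), after reading 0 we have: the first symbol was 0 → q1
  δ(q1, 1): in q1 (the first symbol was 0), after reading 1 we have: the first symbol was 0 → q1
  δ(q2, 0): in q2 (the first symbol was 1 (trap state)), after reading 0 we have: the first symbol was 1 (trap state) → q2
  δ(q2, 1): in q2 (the first symbol was 1 (trap state)), after reading 1 we have: the first symbol was 1 (trap state) → q2
A string is accepted iff it ends in {q1}, i.e. the first symbol was 0.
Language: All binary strings starting with 0

Final answer: All binary strings starting with 0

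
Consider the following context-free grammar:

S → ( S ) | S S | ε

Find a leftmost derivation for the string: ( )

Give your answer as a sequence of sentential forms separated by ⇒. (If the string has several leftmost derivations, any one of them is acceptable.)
Start with S.
Step 1: the leftmost non-terminal is S; apply S → ( S ):  ( S )
Step 2: the leftmost non-terminal is S; apply S → ε:  ( )

Final answer: S ⇒ ( S ) ⇒ ( )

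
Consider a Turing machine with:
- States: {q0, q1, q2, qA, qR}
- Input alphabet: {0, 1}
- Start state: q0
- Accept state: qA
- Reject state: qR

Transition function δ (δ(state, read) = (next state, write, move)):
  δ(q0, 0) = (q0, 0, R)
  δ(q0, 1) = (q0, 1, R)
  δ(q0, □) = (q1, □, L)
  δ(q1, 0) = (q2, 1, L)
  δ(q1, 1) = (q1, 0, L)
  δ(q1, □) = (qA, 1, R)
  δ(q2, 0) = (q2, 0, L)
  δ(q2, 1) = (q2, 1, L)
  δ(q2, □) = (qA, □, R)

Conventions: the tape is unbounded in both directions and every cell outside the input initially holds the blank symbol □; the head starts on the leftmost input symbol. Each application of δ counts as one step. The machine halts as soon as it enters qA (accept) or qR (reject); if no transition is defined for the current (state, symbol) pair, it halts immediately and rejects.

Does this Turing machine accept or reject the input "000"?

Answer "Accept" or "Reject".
Step 0: [q0]000 (head at position 0)
Step 1: δ(q0, 0) = (q0, 0, R)  ⊢  0[q0]00 (head at position 1)
Step 2: δ(q0, 0) = (q0, 0, R)  ⊢  00[q0]0 (head at position 2)
Step 3: δ(q0, 0) = (q0, 0, R)  ⊢  000[q0]□ (head at position 3)
Step 4: δ(q0, □) = (q1, □, L)  ⊢  00[q1]0□ (head at position 2)
Step 5: δ(q1, 0) = (q2, 1, L)  ⊢  0[q2]01□ (head at position 1)
Step 6: δ(q2, 0) = (q2, 0, L)  ⊢  [q2]001□ (head at position 0)
Step 7: δ(q2, 0) = (q2, 0, L)  ⊢  [q2]□001□ (head at position -1)
Step 8: δ(q2, □) = (qA, □, R)  ⊢  □[qA]001□ (head at position 0)
The machine is in qA, so it halts and accepts.

Final answer: Accept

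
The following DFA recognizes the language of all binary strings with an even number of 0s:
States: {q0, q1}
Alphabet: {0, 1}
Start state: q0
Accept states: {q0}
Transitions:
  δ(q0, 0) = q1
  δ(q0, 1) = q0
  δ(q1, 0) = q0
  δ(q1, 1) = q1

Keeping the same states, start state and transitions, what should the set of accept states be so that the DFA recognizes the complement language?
The DFA is complete (every state has a transition on every symbol), so the complement
is recognized by the same DFA with accepting and non-accepting states swapped.
Original accept states: {q0}
Complement accept states = All states - Original accept states
= {q0, q1} - {q0}
= {q1}
Complement language: strings with an ODD number of 0s

Final answer: {q1}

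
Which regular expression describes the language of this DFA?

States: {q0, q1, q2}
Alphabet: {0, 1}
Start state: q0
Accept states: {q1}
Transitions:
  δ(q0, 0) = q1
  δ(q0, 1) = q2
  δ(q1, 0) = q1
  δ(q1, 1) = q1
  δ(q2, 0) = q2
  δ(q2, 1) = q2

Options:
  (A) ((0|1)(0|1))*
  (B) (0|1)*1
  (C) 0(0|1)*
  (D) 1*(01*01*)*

Testing sample strings against the DFA:
  '110' -> rejected
  '100' -> rejected
  '00' -> accepted
  '00' -> accepted
Checking each option for a counterexample:
  (A) ((0|1)(0|1))*: ε is rejected by the DFA but matches the regex → eliminated
  (B) (0|1)*1: '0' is accepted by the DFA but does not match the regex → eliminated
  (C) 0(0|1)*: agrees with the DFA on all strings of length ≤ 4
  (D) 1*(01*01*)*: ε is rejected by the DFA but matches the regex → eliminated
Only (C) 0(0|1)* is consistent with the DFA.

Final answer: (C) 0(0|1)*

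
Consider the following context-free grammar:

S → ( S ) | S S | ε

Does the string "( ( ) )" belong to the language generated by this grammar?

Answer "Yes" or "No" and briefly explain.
A derivation exists: S ⇒ ( S ) ⇒ ( ( S ) ) ⇒ ( ( ) ) (using S → ( S ) twice, then S → ε).

Final answer: Yes - a valid derivation exists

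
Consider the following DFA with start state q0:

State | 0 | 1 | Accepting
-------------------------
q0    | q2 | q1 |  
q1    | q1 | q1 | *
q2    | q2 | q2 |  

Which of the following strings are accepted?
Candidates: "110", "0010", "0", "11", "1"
"110": q0 → q1 → q1 → q1; q1 is accepting → accepted
"0010": q0 → q2 → q2 → q2 → q2; q2 is not accepting → rejected
"0": q0 → q2; q2 is not accepting → rejected
"11": q0 → q1 → q1; q1 is accepting → accepted
"1": q0 → q1; q1 is accepting → accepted

Final answer: "110", "11", "1"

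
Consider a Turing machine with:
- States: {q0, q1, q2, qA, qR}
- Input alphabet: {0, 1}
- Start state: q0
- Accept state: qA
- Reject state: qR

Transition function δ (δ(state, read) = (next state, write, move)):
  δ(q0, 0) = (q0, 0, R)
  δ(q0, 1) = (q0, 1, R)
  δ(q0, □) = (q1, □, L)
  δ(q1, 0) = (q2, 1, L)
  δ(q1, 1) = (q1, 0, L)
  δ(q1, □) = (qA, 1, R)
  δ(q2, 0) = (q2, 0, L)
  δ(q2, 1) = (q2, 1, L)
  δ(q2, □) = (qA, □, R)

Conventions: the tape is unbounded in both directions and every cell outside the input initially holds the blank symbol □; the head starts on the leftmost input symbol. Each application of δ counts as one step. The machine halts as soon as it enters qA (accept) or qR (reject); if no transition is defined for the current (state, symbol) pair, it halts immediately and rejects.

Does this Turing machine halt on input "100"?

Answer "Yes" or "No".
Step 0: [q0]100 (head at position 0)
Step 1: δ(q0, 1) = (q0, 1, R)  ⊢  1[q0]00 (head at position 1)
Step 2: δ(q0, 0) = (q0, 0, R)  ⊢  10[q0]0 (head at position 2)
Step 3: δ(q0, 0) = (q0, 0, R)  ⊢  100[q0]□ (head at position 3)
Step 4: δ(q0, □) = (q1, □, L)  ⊢  10[q1]0□ (head at position 2)
Step 5: δ(q1, 0) = (q2, 1, L)  ⊢  1[q2]01□ (head at position 1)
Step 6: δ(q2, 0) = (q2, 0, L)  ⊢  [q2]101□ (head at position 0)
Step 7: δ(q2, 1) = (q2, 1, L)  ⊢  [q2]□101□ (head at position -1)
Step 8: δ(q2, □) = (qA, □, R)  ⊢  □[qA]101□ (head at position 0)
The machine is in qA, so it halts and accepts.
It halts after 8 steps.

Final answer: Yes - halts after 8 steps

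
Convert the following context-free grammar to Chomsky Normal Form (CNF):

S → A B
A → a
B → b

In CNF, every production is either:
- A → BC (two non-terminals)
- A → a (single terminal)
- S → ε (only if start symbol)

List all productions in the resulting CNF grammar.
The grammar has no ε-productions or unit productions to eliminate.
S → A B is already in CNF (two non-terminals) – keep it.
A → a is already in CNF (single terminal) – keep it.
B → b is already in CNF (single terminal) – keep it.
Resulting CNF grammar (3 productions): A → a; B → b; S → A B

Final answer: A → a; B → b; S → A B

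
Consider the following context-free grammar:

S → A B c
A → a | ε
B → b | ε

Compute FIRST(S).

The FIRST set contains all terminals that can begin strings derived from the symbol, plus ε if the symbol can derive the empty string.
FIRST(A) = {a, ε} (A → a | ε) and FIRST(B) = {b, ε} (B → b | ε).
For S → A B c: add FIRST(A) minus ε = {a}; A is nullable, so also add FIRST(B) minus ε = {b}; B is nullable too, so also add FIRST(c) = {c}. The terminal c is never erased, so S is not nullable and ε is not included.
FIRST(S) = {a, b, c}.

Final answer: {a, b, c}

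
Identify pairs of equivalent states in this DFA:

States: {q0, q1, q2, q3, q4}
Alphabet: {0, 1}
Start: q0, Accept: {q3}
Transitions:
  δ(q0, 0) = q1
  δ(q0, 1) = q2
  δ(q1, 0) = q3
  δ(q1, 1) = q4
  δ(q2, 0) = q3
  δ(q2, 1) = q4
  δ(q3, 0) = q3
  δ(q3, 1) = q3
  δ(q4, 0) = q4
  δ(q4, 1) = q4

Using the table-filling algorithm:
Round 0 – mark pairs where exactly one state is accepting: (q0,q3), (q1,q3), (q2,q3), (q3,q4)
Round 1 – newly marked: (q0,q1) [on 0: q1 vs q3, already marked]; (q0,q2) [on 0: q1 vs q3, already marked]; (q1,q4) [on 0: q3 vs q4, already marked]; (q2,q4) [on 0: q3 vs q4, already marked]
Round 2 – newly marked: (q0,q4) [on 0: q1 vs q4, already marked]
No further pairs can be marked.
(q1, q2) unmarked: δ(q1,0)=q3, δ(q2,0)=q3; δ(q1,1)=q4, δ(q2,1)=q4 → equivalent
Equivalent pairs: (q1, q2)

Final answer: Equivalent pairs: (q1, q2)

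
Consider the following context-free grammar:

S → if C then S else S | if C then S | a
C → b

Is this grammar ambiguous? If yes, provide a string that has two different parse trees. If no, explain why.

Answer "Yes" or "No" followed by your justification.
The 'dangling else' can attach to either if. Two leftmost derivations of  if b then if b then a else a:
  (1) S ⇒ if C then S else S ⇒ if b then S else S ⇒ if b then if C then S else S ⇒ if b then if b then S else S ⇒ if b then if b then a else S ⇒ if b then if b then a else a   (else belongs to the outer if)
  (2) S ⇒ if C then S ⇒ if b then S ⇒ if b then if C then S else S ⇒ if b then if b then S else S ⇒ if b then if b then a else S ⇒ if b then if b then a else a   (else belongs to the inner if)
Two distinct parse trees for the same string, so the grammar is ambiguous.

Final answer: Yes - the string 'if b then if b then a else a' has two distinct leftmost derivations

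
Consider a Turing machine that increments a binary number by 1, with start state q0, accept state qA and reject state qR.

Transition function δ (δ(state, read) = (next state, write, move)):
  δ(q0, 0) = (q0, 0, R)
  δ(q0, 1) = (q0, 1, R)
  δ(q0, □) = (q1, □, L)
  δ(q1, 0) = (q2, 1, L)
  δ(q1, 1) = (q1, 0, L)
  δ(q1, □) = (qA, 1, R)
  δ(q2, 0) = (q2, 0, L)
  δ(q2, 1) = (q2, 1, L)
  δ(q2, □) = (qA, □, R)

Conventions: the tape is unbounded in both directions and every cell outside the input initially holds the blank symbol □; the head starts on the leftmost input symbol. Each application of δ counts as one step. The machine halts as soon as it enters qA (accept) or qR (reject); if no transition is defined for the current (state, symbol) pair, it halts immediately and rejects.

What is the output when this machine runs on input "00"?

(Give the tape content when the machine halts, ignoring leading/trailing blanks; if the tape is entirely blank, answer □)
Step 0: [q0]00 (head at position 0)
Step 1: δ(q0, 0) = (q0, 0, R)  ⊢  0[q0]0 (head at position 1)
Step 2: δ(q0, 0) = (q0, 0, R)  ⊢  00[q0]□ (head at position 2)
Step 3: δ(q0, □) = (q1, □, L)  ⊢  0[q1]0□ (head at position 1)
Step 4: δ(q1, 0) = (q2, 1, L)  ⊢  [q2]01□ (head at position 0)
Step 5: δ(q2, 0) = (q2, 0, L)  ⊢  [q2]□01□ (head at position -1)
Step 6: δ(q2, □) = (qA, □, R)  ⊢  □[qA]01□ (head at position 0)
The machine is in qA, so it halts and accepts.
Tape content when halted (ignoring surrounding blanks): 01

Final answer: Output: 01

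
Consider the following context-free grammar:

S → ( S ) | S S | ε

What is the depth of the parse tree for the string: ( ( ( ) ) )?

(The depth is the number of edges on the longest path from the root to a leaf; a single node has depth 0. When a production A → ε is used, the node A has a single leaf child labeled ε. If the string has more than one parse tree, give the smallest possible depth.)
The string is 3 nested pairs. The shallowest parse tree applies S → ( S ) 3 times (one node per nested pair, each a child of the previous) and then S → ε in the middle.
S nodes at depths 0..3, ε leaf at depth 4; parentheses leaves are at depths 1..3.
(Using S → S S with an S → ε child anywhere only adds levels, so it cannot give a shallower tree.)
Depth = 4.

Final answer: 4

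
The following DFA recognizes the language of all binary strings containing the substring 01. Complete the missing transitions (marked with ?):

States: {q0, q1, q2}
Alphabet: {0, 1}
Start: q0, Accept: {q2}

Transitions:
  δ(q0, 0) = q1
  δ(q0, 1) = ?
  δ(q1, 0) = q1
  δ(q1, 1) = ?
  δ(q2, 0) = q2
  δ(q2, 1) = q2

What each state remembers (consistent with the given transitions and accept states):
  q0: 01 not seen yet and the last symbol was not 0
  q1: 01 not seen yet and the last symbol was 0
  q2: the substring 01 has already been seen
Filling in the missing entries:
  δ(q0, 1): in q0 (01 not seen yet and the last symbol was not 0), after reading 1 we have: 01 not seen yet and the last symbol was not 0 → q0
  δ(q1, 1): in q1 (01 not seen yet and the last symbol was 0), after reading 1 we have: the substring 01 has already been seen → q2

Final answer: δ(q0, 1) = q0; δ(q1, 1) = q2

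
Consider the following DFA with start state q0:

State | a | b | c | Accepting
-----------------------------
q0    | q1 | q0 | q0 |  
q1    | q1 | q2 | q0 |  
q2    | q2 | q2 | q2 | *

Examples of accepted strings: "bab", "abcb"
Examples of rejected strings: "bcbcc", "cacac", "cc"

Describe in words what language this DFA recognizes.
strings over {a,b,c} containing 'ab' as substring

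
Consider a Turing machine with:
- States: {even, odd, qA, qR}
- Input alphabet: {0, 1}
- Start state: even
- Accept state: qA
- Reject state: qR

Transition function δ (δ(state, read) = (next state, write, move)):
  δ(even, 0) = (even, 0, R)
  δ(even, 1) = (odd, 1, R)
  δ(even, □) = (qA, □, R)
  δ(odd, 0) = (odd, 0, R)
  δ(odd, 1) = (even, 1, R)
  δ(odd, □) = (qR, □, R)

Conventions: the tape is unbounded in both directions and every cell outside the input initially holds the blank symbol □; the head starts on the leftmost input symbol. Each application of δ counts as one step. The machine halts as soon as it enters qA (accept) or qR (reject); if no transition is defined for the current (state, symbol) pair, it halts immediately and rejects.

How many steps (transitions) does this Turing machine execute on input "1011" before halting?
Step 0: [even]1011 (head at position 0)
Step 1: δ(even, 1) = (odd, 1, R)  ⊢  1[odd]011 (head at position 1)
Step 2: δ(odd, 0) = (odd, 0, R)  ⊢  10[odd]11 (head at position 2)
Step 3: δ(odd, 1) = (even, 1, R)  ⊢  101[even]1 (head at position 3)
Step 4: δ(even, 1) = (odd, 1, R)  ⊢  1011[odd]□ (head at position 4)
Step 5: δ(odd, □) = (qR, □, R)  ⊢  1011□[qR]□ (head at position 5)
The machine is in qR, so it halts and rejects.
Number of transitions executed: 5.

Final answer: 5 steps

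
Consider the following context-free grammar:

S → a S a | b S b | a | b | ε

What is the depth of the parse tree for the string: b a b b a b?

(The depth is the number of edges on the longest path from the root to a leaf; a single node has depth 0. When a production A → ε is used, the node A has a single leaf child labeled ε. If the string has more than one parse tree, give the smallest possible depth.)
The string has even length 6, so its (unique) parse tree peels off matching outer symbols: S → b S b, S → a S a, S → b S b, and finally S → ε for the empty middle.
The S nodes are at depths 0..3; the ε leaf under the innermost S is at depth 4 (terminal leaves are at depths 1..3).
Depth = 4.

Final answer: 4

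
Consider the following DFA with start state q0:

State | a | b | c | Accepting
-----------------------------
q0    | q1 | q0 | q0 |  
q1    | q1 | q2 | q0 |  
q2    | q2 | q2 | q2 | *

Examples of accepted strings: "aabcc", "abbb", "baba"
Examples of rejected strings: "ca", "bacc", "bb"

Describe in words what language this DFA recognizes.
strings over {a,b,c} containing 'ab' as substring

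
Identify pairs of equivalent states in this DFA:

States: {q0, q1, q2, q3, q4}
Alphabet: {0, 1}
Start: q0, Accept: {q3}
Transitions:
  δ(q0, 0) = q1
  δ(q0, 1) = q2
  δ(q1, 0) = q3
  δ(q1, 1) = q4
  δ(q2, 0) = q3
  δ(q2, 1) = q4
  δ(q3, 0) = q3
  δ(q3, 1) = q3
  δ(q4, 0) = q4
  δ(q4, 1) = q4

Using the table-filling algorithm:
Round 0 – mark pairs where exactly one state is accepting: (q0,q3), (q1,q3), (q2,q3), (q3,q4)
Round 1 – newly marked: (q0,q1) [on 0: q1 vs q3, already marked]; (q0,q2) [on 0: q1 vs q3, already marked]; (q1,q4) [on 0: q3 vs q4, already marked]; (q2,q4) [on 0: q3 vs q4, already marked]
Round 2 – newly marked: (q0,q4) [on 0: q1 vs q4, already marked]
No further pairs can be marked.
(q1, q2) unmarked: δ(q1,0)=q3, δ(q2,0)=q3; δ(q1,1)=q4, δ(q2,1)=q4 → equivalent
Equivalent pairs: (q1, q2)

Final answer: Equivalent pairs: (q1, q2)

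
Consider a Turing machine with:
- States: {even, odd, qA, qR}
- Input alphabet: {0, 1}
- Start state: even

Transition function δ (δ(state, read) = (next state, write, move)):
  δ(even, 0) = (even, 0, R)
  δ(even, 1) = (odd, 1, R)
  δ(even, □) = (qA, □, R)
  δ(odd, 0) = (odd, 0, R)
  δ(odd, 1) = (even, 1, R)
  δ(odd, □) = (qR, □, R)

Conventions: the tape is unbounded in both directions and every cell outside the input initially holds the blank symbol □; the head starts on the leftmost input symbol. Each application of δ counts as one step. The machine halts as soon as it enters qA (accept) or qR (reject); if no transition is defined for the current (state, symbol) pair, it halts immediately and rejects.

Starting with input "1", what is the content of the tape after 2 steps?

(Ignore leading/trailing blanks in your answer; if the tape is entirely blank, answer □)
Step 0: [even]1 (head at position 0)
Step 1: δ(even, 1) = (odd, 1, R)  ⊢  1[odd]□ (head at position 1)
Step 2: δ(odd, □) = (qR, □, R)  ⊢  1□[qR]□ (head at position 2)
Tape after 2 steps (ignoring surrounding blanks): 1

Final answer: Tape: 1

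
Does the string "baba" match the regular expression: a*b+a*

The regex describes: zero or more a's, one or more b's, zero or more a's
No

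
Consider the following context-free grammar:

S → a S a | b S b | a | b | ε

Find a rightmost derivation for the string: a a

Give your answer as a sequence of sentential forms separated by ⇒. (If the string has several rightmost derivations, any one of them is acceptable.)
Start with S.
Step 1: the rightmost non-terminal is S; apply S → a S a:  a S a
Step 2: the rightmost non-terminal is S; apply S → ε:  a a

Final answer: S ⇒ a S a ⇒ a a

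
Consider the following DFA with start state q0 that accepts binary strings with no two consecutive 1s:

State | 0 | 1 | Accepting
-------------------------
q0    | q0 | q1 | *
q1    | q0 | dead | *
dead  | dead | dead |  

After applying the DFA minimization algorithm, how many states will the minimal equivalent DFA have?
All 3 states are reachable from q0, so none can be removed as unreachable.
Table-filling: first mark every (accepting, non-accepting) pair as distinguishable (accepting: {q0, q1}; non-accepting: {dead}).
Round 1: (q0, q1) on '1' go to q1 and dead, already distinguishable → mark.
Every pair of states is distinguishable, so the DFA is already minimal.
Equivalence classes: {q0}, {q1}, {dead} → 3 states.

Final answer: 3 states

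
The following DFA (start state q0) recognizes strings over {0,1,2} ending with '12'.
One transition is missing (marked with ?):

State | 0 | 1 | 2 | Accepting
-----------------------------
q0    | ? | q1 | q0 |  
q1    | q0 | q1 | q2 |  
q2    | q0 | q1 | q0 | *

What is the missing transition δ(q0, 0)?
q0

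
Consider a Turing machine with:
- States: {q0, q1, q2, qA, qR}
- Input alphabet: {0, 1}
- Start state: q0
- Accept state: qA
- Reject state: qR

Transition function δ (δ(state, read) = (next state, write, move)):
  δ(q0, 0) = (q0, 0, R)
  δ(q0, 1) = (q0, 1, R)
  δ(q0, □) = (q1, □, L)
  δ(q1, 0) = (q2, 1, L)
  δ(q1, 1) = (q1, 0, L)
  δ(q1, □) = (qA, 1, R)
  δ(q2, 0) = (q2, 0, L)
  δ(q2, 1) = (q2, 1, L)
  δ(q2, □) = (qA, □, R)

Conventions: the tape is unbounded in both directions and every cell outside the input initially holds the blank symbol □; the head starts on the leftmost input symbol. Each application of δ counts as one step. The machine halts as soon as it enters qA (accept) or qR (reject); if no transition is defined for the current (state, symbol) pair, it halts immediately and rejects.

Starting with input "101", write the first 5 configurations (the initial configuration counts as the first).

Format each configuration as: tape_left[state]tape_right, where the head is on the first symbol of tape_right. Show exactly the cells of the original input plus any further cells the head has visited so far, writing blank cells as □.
Step 0: [q0]101 (head at position 0)
Step 1: δ(q0, 1) = (q0, 1, R)  ⊢  1[q0]01 (head at position 1)
Step 2: δ(q0, 0) = (q0, 0, R)  ⊢  10[q0]1 (head at position 2)
Step 3: δ(q0, 1) = (q0, 1, R)  ⊢  101[q0]□ (head at position 3)
Step 4: δ(q0, □) = (q1, □, L)  ⊢  10[q1]1□ (head at position 2)

Final answer: [q0]101 ⊢ 1[q0]01 ⊢ 10[q0]1 ⊢ 101[q0]□ ⊢ 10[q1]1□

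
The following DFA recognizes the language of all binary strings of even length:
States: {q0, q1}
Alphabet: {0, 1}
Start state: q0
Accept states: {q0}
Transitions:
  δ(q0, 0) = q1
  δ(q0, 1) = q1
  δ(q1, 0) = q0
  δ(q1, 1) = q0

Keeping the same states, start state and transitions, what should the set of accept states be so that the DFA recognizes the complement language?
The DFA is complete (every state has a transition on every symbol), so the complement
is recognized by the same DFA with accepting and non-accepting states swapped.
Original accept states: {q0}
Complement accept states = All states - Original accept states
= {q0, q1} - {q0}
= {q1}
Complement language: strings of ODD length

Final answer: {q1}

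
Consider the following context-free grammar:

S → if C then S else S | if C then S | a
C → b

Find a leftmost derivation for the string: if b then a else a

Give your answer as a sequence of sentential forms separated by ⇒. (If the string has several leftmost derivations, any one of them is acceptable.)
Start with S.
Step 1: the leftmost non-terminal is S; apply S → if C then S else S:  if C then S else S
Step 2: the leftmost non-terminal is C; apply C → b:  if b then S else S
Step 3: the leftmost non-terminal is S; apply S → a:  if b then a else S
Step 4: the leftmost non-terminal is S; apply S → a:  if b then a else a

Final answer: S ⇒ if C then S else S ⇒ if b then S else S ⇒ if b then a else S ⇒ if b then a else a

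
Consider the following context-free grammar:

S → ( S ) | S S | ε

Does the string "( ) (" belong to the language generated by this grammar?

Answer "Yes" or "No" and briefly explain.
Each production adds parentheses only in matched pairs (S → ( S )) or none at all, so every derived string has equally many '(' and ')'. The string ( ) ( has two '(' and one ')', so it cannot be derived.

Final answer: No - no valid derivation exists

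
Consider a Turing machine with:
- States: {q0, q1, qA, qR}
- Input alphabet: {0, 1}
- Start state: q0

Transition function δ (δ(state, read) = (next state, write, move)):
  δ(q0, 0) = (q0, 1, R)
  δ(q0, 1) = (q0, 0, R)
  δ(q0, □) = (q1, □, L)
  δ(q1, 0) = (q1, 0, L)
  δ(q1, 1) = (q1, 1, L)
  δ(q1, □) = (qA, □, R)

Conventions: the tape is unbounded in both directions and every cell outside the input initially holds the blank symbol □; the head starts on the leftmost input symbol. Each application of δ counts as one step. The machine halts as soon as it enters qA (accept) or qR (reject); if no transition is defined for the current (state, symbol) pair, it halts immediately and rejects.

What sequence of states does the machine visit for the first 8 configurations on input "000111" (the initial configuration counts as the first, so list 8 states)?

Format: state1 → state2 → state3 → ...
Step 0: [q0]000111 (head at position 0)
Step 1: δ(q0, 0) = (q0, 1, R)  ⊢  1[q0]00111 (head at position 1)
Step 2: δ(q0, 0) = (q0, 1, R)  ⊢  11[q0]0111 (head at position 2)
Step 3: δ(q0, 0) = (q0, 1, R)  ⊢  111[q0]111 (head at position 3)
Step 4: δ(q0, 1) = (q0, 0, R)  ⊢  1110[q0]11 (head at position 4)
Step 5: δ(q0, 1) = (q0, 0, R)  ⊢  11100[q0]1 (head at position 5)
Step 6: δ(q0, 1) = (q0, 0, R)  ⊢  111000[q0]□ (head at position 6)
Step 7: δ(q0, □) = (q1, □, L)  ⊢  11100[q1]0□ (head at position 5)
Reading off the states of these 8 configurations: q0 → q0 → q0 → q0 → q0 → q0 → q0 → q1

Final answer: q0 → q0 → q0 → q0 → q0 → q0 → q0 → q1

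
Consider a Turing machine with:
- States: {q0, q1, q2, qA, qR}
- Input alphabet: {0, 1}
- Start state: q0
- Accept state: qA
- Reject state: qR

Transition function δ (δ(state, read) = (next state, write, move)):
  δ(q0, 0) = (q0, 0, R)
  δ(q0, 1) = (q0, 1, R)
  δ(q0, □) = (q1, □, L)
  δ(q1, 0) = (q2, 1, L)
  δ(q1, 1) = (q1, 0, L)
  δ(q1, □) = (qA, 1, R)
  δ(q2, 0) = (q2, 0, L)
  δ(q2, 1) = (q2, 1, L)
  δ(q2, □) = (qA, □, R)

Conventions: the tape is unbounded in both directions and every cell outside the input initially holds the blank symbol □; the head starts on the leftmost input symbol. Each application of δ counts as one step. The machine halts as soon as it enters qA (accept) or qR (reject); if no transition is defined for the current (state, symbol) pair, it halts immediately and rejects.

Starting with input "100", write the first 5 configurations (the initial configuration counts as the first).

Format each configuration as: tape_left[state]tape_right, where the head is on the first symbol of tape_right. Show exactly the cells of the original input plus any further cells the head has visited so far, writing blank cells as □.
Step 0: [q0]100 (head at position 0)
Step 1: δ(q0, 1) = (q0, 1, R)  ⊢  1[q0]00 (head at position 1)
Step 2: δ(q0, 0) = (q0, 0, R)  ⊢  10[q0]0 (head at position 2)
Step 3: δ(q0, 0) = (q0, 0, R)  ⊢  100[q0]□ (head at position 3)
Step 4: δ(q0, □) = (q1, □, L)  ⊢  10[q1]0□ (head at position 2)

Final answer: [q0]100 ⊢ 1[q0]00 ⊢ 10[q0]0 ⊢ 100[q0]□ ⊢ 10[q1]0□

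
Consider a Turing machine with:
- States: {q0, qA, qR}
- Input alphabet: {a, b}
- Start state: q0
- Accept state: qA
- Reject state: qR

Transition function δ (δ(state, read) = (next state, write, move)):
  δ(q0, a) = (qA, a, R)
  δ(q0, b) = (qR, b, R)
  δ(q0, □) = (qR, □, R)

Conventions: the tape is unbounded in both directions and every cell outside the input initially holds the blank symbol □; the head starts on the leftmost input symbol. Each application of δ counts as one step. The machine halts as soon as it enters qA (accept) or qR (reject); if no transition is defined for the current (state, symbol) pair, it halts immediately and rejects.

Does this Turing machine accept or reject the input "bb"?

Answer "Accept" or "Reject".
Step 0: [q0]bb (head at position 0)
Step 1: δ(q0, b) = (qR, b, R)  ⊢  b[qR]b (head at position 1)
The machine is in qR, so it halts and rejects.

Final answer: Reject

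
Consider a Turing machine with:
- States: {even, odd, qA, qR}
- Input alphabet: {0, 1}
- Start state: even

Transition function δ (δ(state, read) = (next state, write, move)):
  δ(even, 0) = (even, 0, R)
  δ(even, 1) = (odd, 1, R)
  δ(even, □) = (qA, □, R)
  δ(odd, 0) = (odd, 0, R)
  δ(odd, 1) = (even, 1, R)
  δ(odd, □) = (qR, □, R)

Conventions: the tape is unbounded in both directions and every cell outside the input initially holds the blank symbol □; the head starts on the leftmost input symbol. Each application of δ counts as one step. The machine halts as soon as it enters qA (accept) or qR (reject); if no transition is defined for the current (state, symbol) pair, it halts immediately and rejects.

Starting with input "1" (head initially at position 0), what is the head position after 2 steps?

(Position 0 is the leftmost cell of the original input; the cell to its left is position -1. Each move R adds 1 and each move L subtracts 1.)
Step 0: [even]1 (head at position 0)
Step 1: δ(even, 1) = (odd, 1, R)  ⊢  1[odd]□ (head at position 1)
Step 2: δ(odd, □) = (qR, □, R)  ⊢  1□[qR]□ (head at position 2)
Head position after 2 steps: 2

Final answer: Position 2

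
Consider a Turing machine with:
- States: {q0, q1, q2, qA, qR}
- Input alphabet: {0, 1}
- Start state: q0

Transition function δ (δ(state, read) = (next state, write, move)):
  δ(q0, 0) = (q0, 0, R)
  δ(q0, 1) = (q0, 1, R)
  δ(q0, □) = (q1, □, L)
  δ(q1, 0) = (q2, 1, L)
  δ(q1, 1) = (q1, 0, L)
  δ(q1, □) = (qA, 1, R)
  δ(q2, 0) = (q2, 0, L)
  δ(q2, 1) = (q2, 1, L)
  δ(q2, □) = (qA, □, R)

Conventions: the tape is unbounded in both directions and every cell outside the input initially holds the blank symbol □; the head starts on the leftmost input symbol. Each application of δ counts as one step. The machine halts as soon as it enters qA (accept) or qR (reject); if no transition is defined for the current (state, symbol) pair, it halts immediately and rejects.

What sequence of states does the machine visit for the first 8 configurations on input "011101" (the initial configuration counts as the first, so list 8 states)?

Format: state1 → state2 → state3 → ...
Step 0: [q0]011101 (head at position 0)
Step 1: δ(q0, 0) = (q0, 0, R)  ⊢  0[q0]11101 (head at position 1)
Step 2: δ(q0, 1) = (q0, 1, R)  ⊢  01[q0]1101 (head at position 2)
Step 3: δ(q0, 1) = (q0, 1, R)  ⊢  011[q0]101 (head at position 3)
Step 4: δ(q0, 1) = (q0, 1, R)  ⊢  0111[q0]01 (head at position 4)
Step 5: δ(q0, 0) = (q0, 0, R)  ⊢  01110[q0]1 (head at position 5)
Step 6: δ(q0, 1) = (q0, 1, R)  ⊢  011101[q0]□ (head at position 6)
Step 7: δ(q0, □) = (q1, □, L)  ⊢  01110[q1]1□ (head at position 5)
Reading off the states of these 8 configurations: q0 → q0 → q0 → q0 → q0 → q0 → q0 → q1

Final answer: q0 → q0 → q0 → q0 → q0 → q0 → q0 → q1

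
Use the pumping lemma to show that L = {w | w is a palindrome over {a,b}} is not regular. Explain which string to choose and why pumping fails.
Language: L = {w | w is a palindrome over {a,b}} (strings that read the same forwards and backwards)
Step 1: Assume for contradiction that L is regular, with pumping length p.
Step 2: Choose s = a^p b a^p. Then s ∈ L (it reads the same forwards and backwards) and |s| ≥ p.
Step 3: Consider any decomposition s = xyz with |xy| ≤ p and |y| > 0. Since |xy| ≤ p and the first p symbols of s are all a's, y = a^k for some k with 1 ≤ k ≤ p.
Step 4: Pumping up (i = 2): xy²z = a^(p+k) b a^p. Its reverse is a^p b a^(p+k) ≠ a^(p+k) b a^p (the single b is no longer in the middle), so xy²z is not a palindrome and xy²z ∉ L.
This contradicts the pumping lemma, so L is not regular.

Final answer: Choose s = a^p b a^p. Since |xy| ≤ p, y = a^k with k ≥ 1. Then xy²z = a^(p+k) b a^p is not a palindrome, so ∉ L.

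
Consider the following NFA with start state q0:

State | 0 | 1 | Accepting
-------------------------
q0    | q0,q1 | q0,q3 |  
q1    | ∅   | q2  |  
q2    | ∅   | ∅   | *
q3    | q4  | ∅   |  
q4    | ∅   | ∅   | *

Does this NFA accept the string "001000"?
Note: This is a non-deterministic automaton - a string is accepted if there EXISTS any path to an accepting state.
Track the set of states the NFA could be in: start {q0}
Read '0': {q0} → {q0, q1}
Read '0': {q0, q1} → {q0, q1}
Read '1': {q0, q1} → {q0, q2, q3}
Read '0': {q0, q2, q3} → {q0, q1, q4}
Read '0': {q0, q1, q4} → {q0, q1}
Read '0': {q0, q1} → {q0, q1}
Final set {q0, q1} contains no accepting state → rejected.

Final answer: No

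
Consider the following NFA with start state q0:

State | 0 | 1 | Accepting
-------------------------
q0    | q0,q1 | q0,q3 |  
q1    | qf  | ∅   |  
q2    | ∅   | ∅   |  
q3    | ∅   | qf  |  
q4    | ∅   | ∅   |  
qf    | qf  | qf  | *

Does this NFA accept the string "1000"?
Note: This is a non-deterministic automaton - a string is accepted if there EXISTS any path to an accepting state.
Track the set of states the NFA could be in: start {q0}
Read '1': {q0} → {q0, q3}
Read '0': {q0, q3} → {q0, q1}
Read '0': {q0, q1} → {q0, q1, qf}
Read '0': {q0, q1, qf} → {q0, q1, qf}
Final set {q0, q1, qf} contains accepting state(s) {qf} → accepted.

Final answer: Yes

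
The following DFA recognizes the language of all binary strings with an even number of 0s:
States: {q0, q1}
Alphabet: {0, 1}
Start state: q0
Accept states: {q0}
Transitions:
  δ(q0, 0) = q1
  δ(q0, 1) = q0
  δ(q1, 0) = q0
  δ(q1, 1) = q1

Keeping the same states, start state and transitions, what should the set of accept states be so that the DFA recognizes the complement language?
The DFA is complete (every state has a transition on every symbol), so the complement
is recognized by the same DFA with accepting and non-accepting states swapped.
Original accept states: {q0}
Complement accept states = All states - Original accept states
= {q0, q1} - {q0}
= {q1}
Complement language: strings with an ODD number of 0s

Final answer: {q1}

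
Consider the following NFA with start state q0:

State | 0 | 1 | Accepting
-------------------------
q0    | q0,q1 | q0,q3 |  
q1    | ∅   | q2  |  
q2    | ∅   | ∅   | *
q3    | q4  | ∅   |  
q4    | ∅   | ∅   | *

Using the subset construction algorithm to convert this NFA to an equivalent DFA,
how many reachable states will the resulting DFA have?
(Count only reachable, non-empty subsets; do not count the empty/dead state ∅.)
Start subset: {q0}
{q0}: on 0 → {q0, q1}, on 1 → {q0, q3}
{q0, q1}: on 0 → {q0, q1}, on 1 → {q0, q2, q3}
{q0, q3}: on 0 → {q0, q1, q4}, on 1 → {q0, q3}
{q0, q2, q3}: on 0 → {q0, q1, q4}, on 1 → {q0, q3}
{q0, q1, q4}: on 0 → {q0, q1}, on 1 → {q0, q2, q3}
Reachable non-empty subsets: {q0}, {q0, q1}, {q0, q3}, {q0, q2, q3}, {q0, q1, q4} — 5 in total.

Final answer: 5 states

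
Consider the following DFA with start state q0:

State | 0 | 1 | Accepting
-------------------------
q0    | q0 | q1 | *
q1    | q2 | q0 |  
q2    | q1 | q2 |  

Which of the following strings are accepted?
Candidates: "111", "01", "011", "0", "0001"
"111": q0 → q1 → q0 → q1; q1 is not accepting → rejected
"01": q0 → q0 → q1; q1 is not accepting → rejected
"011": q0 → q0 → q1 → q0; q0 is accepting → accepted
"0": q0 → q0; q0 is accepting → accepted
"0001": q0 → q0 → q0 → q0 → q1; q1 is not accepting → rejected

Final answer: "011", "0"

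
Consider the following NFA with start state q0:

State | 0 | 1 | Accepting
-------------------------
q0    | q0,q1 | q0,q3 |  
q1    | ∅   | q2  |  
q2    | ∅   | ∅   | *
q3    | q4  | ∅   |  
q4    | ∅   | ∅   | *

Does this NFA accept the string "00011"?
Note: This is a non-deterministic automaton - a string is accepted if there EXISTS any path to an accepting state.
Track the set of states the NFA could be in: start {q0}
Read '0': {q0} → {q0, q1}
Read '0': {q0, q1} → {q0, q1}
Read '0': {q0, q1} → {q0, q1}
Read '1': {q0, q1} → {q0, q2, q3}
Read '1': {q0, q2, q3} → {q0, q3}
Final set {q0, q3} contains no accepting state → rejected.

Final answer: No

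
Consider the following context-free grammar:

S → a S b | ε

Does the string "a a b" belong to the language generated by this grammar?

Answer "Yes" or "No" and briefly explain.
Every derivation applies S → a S b some number n of times and then S → ε, producing a^n b^n with equally many a's and b's. The string a a b has two a's but only one b, so it cannot be derived.

Final answer: No - no valid derivation exists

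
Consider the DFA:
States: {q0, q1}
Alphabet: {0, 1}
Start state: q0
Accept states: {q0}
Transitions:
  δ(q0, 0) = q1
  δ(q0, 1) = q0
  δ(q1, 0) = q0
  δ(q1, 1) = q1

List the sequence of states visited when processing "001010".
Starting at q0
Read '0': q0 -> q1
Read '0': q1 -> q0
Read '1': q0 -> q0
Read '0': q0 -> q1
Read '1': q1 -> q1
Read '0': q1 -> q0

Final answer: q0 -> q1 -> q0 -> q0 -> q1 -> q1 -> q0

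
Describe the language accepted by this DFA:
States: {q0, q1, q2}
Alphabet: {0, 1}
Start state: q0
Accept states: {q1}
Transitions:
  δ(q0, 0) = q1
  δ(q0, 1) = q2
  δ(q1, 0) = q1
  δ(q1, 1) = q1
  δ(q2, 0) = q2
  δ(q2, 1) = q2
Analyzing the DFA structure:
Start state: q0
Accept states: {q1}
Interpreting what each state remembers (checking against the transitions):
  q0: nothing has been read yet
  q1: the first symbol was 0
  q2: the first symbol was 1 (trap state)
  δ(q0, 0): in q0 (nothing has been read yet), after reading 0 we have: the first symbol was 0 → q1
  δ(q0, 1): in q0 (nothing has been read yet), after reading 1 we have: the first symbol was 1 (trap state) → q2
  δ(q1, 0): in q1 (the first symbol was 0), after reading 0 we have: the first symbol was 0 → q1
  δ(q1, 1): in q1 (the first symbol was 0), after reading 1 we have: the first symbol was 0 → q1
  δ(q2, 0): in q2 (the first symbol was 1 (trap state)), after reading 0 we have: the first symbol was 1 (trap state) → q2
  δ(q2, 1): in q2 (the first symbol was 1 (trap state)), after reading 1 we have: the first symbol was 1 (trap state) → q2
A string is accepted iff it ends in {q1}, i.e. the first symbol was 0.
Language: All binary strings starting with 0

Final answer: All binary strings starting with 0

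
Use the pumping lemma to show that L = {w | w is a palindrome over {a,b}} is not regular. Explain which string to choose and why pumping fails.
Language: L = {w | w is a palindrome over {a,b}} (strings that read the same forwards and backwards)
Step 1: Assume for contradiction that L is regular, with pumping length p.
Step 2: Choose s = a^p b a^p. Then s ∈ L (it reads the same forwards and backwards) and |s| ≥ p.
Step 3: Consider any decomposition s = xyz with |xy| ≤ p and |y| > 0. Since |xy| ≤ p and the first p symbols of s are all a's, y = a^k for some k with 1 ≤ k ≤ p.
Step 4: Pumping up (i = 2): xy²z = a^(p+k) b a^p. Its reverse is a^p b a^(p+k) ≠ a^(p+k) b a^p (the single b is no longer in the middle), so xy²z is not a palindrome and xy²z ∉ L.
This contradicts the pumping lemma, so L is not regular.

Final answer: Choose s = a^p b a^p. Since |xy| ≤ p, y = a^k with k ≥ 1. Then xy²z = a^(p+k) b a^p is not a palindrome, so ∉ L.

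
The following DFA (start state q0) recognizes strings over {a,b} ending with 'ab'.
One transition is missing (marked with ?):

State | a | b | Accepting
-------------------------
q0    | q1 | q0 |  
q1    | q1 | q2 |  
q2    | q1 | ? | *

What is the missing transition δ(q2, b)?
q0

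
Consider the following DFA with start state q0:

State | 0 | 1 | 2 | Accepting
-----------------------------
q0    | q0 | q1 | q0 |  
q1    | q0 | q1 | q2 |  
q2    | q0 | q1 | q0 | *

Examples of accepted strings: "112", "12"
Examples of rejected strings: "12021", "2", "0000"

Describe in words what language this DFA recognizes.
strings over {0,1,2} ending with '12'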